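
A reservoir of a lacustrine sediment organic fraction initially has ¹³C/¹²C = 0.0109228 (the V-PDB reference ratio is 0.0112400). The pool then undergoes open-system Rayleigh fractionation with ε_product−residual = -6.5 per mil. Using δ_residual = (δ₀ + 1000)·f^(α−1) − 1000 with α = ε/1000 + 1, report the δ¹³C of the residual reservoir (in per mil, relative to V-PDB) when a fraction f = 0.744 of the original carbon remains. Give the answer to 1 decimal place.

-26.4 per mil

δ₀ = (0.0109228/0.0112400 − 1)×1000 = (0.971779 − 1)×1000 = -28.221 per mil
α − 1 = ε/1000 = -0.0065
f^(α−1) = 0.744^(-0.0065) = 1.001924
δ_res = (-28.221 + 1000) × 1.001924 − 1000 = 973.649 − 1000 = -26.35 per mil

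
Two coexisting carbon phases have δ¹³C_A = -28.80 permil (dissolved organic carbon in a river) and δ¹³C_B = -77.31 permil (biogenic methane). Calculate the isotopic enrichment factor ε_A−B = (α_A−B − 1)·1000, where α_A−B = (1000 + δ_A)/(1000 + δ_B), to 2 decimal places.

α_A−B = (1000 + -28.80) / (1000 + -77.31) = 971.20 / 922.69 = 1.052575
ε_A−B = (1.052575 − 1) × 1000 = 52.575 permil
(The approximation ε ≈ δ_A − δ_B would give 48.51 permil.)

52.57 permil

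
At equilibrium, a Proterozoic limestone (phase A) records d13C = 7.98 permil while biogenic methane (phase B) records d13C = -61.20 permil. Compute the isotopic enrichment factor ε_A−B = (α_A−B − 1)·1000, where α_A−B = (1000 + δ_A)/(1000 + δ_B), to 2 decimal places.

73.69 permil

α_A−B = (1000 + 7.98) / (1000 + -61.20) = 1007.98 / 938.80 = 1.073690
ε_A−B = (1.073690 − 1) × 1000 = 73.690 permil
(The approximation ε ≈ δ_A − δ_B would give 69.18 permil.)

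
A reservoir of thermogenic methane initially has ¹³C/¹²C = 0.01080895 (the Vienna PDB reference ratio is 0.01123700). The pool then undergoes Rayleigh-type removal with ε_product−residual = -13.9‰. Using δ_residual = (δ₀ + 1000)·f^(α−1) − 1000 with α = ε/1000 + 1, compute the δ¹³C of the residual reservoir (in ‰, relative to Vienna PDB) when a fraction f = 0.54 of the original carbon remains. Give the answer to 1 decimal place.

δ₀ = (0.01080895/0.01123700 − 1)×1000 = (0.961907 − 1)×1000 = -38.093‰
α − 1 = ε/1000 = -0.0139
f^(α−1) = 0.54^(-0.0139) = 1.008602
δ_res = (-38.093 + 1000) × 1.008602 − 1000 = 970.181 − 1000 = -29.82‰

-29.8‰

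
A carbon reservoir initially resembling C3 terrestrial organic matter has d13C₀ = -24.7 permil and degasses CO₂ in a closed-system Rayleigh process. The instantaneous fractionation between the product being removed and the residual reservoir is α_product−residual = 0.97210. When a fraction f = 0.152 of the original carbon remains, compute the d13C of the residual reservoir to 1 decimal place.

Rayleigh residual: δ_res = (δ₀ + 1000)·f^(α−1) − 1000
α − 1 = -0.02790
f^(α−1) = 0.152^(-0.02790) = 1.053966
δ_res = (-24.7 + 1000) × 1.053966 − 1000 = 1027.933 − 1000 = 27.93 permil

27.9 permil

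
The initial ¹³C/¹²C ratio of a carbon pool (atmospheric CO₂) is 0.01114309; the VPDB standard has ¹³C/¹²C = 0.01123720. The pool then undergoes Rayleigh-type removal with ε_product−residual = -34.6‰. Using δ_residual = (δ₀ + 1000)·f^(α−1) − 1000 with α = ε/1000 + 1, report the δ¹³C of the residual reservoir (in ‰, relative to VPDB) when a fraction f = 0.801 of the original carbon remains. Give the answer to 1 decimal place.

δ₀ = (0.01114309/0.01123720 − 1)×1000 = (0.991625 − 1)×1000 = -8.375‰
α − 1 = ε/1000 = -0.0346
f^(α−1) = 0.801^(-0.0346) = 1.007707
δ_res = (-8.375 + 1000) × 1.007707 − 1000 = 999.268 − 1000 = -0.73‰

-0.7‰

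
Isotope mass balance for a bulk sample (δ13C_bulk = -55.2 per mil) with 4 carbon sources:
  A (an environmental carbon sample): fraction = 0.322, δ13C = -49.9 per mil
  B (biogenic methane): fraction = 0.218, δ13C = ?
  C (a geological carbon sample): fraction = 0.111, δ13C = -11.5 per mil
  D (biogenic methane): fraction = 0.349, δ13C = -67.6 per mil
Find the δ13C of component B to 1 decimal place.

-65.4 per mil

Isotope mass balance: δ_bulk = Σ fᵢ·δᵢ.
-55.2 = 0.322×(-49.9) + 0.218×δ_B + 0.111×(-11.5) + 0.349×(-67.6)
0.218·δ_B = -55.2 − (-40.937) = -14.263
δ_B = -14.263 / 0.218 = -65.43 per mil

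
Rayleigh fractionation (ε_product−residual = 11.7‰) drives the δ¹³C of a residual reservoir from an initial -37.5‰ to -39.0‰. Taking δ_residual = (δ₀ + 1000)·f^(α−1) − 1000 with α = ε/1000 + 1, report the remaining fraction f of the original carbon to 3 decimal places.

0.875

α − 1 = ε/1000 = 0.0117
(δ_res + 1000)/(δ₀ + 1000) = (-39.0 + 1000)/(-37.5 + 1000) = 961.0/962.5 = 0.998442
f = 0.998442^(1/0.0117) = exp(ln(0.998442)/0.0117) = exp(-0.00156/0.0117)
f = exp(-0.1333) = 0.8752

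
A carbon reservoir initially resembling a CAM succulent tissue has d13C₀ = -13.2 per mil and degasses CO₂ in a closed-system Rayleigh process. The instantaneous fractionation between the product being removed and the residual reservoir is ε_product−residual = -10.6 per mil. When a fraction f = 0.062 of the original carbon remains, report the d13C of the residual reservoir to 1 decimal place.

Rayleigh residual: δ_res = (δ₀ + 1000)·f^(α−1) − 1000
α = ε/1000 + 1 = 0.98940, so α − 1 = -0.01060
f^(α−1) = 0.062^(-0.01060) = 1.029913
δ_res = (-13.2 + 1000) × 1.029913 − 1000 = 1016.318 − 1000 = 16.32 per mil

16.3 per mil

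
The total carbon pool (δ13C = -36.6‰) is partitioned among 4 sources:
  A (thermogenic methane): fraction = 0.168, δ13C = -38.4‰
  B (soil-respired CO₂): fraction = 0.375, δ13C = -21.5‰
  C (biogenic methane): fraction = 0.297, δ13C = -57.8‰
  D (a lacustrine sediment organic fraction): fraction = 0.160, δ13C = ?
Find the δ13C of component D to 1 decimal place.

Isotope mass balance: δ_bulk = Σ fᵢ·δᵢ.
-36.6 = 0.168×(-38.4) + 0.375×(-21.5) + 0.297×(-57.8) + 0.160×δ_D
0.160·δ_D = -36.6 − (-31.680) = -4.920
δ_D = -4.920 / 0.160 = -30.75‰

-30.7‰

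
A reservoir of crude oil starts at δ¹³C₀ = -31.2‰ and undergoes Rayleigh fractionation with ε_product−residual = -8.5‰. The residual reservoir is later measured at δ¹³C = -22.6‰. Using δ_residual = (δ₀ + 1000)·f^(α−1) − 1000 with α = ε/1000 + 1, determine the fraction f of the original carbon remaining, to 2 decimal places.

0.35

α − 1 = ε/1000 = -0.0085
(δ_res + 1000)/(δ₀ + 1000) = (-22.6 + 1000)/(-31.2 + 1000) = 977.4/968.8 = 1.008877
f = 1.008877^(1/-0.0085) = exp(ln(1.008877)/-0.0085) = exp(0.00884/-0.0085)
f = exp(-1.0397) = 0.3535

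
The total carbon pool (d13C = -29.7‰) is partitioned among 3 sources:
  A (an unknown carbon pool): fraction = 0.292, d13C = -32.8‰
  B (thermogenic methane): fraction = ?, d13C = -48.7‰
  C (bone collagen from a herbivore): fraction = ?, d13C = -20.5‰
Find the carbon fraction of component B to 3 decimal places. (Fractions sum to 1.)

Let f_B and f_C be the unknown fractions; fractions sum to 1 so f_B + f_C = 0.708.
Mass balance: Σ fᵢ·δᵢ = δ_bulk ⇒ f_B·(-48.7) + f_C·(-20.5) = -29.7 − (-9.578) = -20.122
Substitute f_C = 0.708 − f_B:
f_B·(-48.7 − -20.5) = -20.122 − 0.708×(-20.5) = -5.608
f_B = -5.608 / -28.2 = 0.1989

0.199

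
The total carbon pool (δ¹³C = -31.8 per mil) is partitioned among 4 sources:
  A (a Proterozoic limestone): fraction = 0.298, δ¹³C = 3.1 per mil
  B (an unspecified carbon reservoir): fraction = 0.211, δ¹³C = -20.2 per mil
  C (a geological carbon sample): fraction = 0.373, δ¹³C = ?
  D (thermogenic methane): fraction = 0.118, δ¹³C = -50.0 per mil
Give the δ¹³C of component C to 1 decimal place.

-60.5 per mil

Isotope mass balance: δ_bulk = Σ fᵢ·δᵢ.
-31.8 = 0.298×(3.1) + 0.211×(-20.2) + 0.373×δ_C + 0.118×(-50.0)
0.373·δ_C = -31.8 − (-9.238) = -22.562
δ_C = -22.562 / 0.373 = -60.49 per mil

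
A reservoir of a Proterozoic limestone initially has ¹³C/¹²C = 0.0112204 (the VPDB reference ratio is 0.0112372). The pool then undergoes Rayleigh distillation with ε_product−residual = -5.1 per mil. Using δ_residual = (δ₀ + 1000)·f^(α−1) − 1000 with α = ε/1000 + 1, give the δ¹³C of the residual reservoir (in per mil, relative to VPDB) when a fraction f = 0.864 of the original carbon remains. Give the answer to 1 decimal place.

δ₀ = (0.0112204/0.0112372 − 1)×1000 = (0.998505 − 1)×1000 = -1.495 per mil
α − 1 = ε/1000 = -0.0051
f^(α−1) = 0.864^(-0.0051) = 1.000746
δ_res = (-1.495 + 1000) × 1.000746 − 1000 = 999.250 − 1000 = -0.75 per mil

-0.8 per mil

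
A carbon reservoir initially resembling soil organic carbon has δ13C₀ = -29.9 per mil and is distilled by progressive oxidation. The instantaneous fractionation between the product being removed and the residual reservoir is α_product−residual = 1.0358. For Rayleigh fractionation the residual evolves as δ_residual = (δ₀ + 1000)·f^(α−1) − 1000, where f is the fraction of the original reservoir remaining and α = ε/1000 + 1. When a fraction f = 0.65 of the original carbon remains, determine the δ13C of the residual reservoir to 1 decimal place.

Rayleigh residual: δ_res = (δ₀ + 1000)·f^(α−1) − 1000
α − 1 = 0.03580
f^(α−1) = 0.65^(0.03580) = 0.984696
δ_res = (-29.9 + 1000) × 0.984696 − 1000 = 955.254 − 1000 = -44.75 per mil

-44.7 per mil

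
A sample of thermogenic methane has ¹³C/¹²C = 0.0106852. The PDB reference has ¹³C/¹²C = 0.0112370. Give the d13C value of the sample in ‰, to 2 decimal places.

-49.11‰

d13C = (R_sample / R_standard − 1) × 1000
R_sample / R_standard = 0.0106852 / 0.0112370 = 0.950894
d13C = (0.950894 − 1) × 1000 = -49.106‰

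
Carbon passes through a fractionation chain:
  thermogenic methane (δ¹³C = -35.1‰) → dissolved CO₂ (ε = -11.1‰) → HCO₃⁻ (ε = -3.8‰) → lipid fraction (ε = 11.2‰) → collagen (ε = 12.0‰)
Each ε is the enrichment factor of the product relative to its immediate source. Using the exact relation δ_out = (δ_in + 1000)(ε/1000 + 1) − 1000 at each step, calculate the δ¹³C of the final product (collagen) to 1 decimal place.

step 1: δ = (-35.10 + 1000)·(-11.1/1000 + 1) − 1000 = -45.81‰
step 2: δ = (-45.81 + 1000)·(-3.8/1000 + 1) − 1000 = -49.44‰
step 3: δ = (-49.44 + 1000)·(11.2/1000 + 1) − 1000 = -38.79‰
step 4: δ = (-38.79 + 1000)·(12.0/1000 + 1) − 1000 = -27.26‰

-27.3‰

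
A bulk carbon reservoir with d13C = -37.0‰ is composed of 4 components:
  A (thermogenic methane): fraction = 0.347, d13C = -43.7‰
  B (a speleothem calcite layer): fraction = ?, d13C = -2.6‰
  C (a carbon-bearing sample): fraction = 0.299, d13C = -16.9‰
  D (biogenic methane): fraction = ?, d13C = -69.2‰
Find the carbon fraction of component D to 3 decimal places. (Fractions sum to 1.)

0.238

Let f_D and f_B be the unknown fractions; fractions sum to 1 so f_D + f_B = 0.354.
Mass balance: Σ fᵢ·δᵢ = δ_bulk ⇒ f_D·(-69.2) + f_B·(-2.6) = -37.0 − (-20.217) = -16.783
Substitute f_B = 0.354 − f_D:
f_D·(-69.2 − -2.6) = -16.783 − 0.354×(-2.6) = -15.863
f_D = -15.863 / -66.6 = 0.2382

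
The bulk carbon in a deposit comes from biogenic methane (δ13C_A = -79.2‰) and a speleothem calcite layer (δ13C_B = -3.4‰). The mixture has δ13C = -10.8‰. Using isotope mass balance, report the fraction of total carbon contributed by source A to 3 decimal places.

δ_mix = f_A·δ_A + (1 − f_A)·δ_B  ⇒  f_A = (δ_mix − δ_B)/(δ_A − δ_B)
f_A = (-10.8 − (-3.4)) / (-79.2 − (-3.4))
f_A = -7.4 / -75.8 = 0.0976

0.098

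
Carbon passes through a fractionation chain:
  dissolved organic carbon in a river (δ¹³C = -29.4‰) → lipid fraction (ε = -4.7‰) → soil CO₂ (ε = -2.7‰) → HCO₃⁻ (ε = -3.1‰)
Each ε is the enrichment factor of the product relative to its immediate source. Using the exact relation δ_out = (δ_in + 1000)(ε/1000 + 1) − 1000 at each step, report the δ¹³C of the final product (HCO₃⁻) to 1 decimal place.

step 1: δ = (-29.40 + 1000)·(-4.7/1000 + 1) − 1000 = -33.96‰
step 2: δ = (-33.96 + 1000)·(-2.7/1000 + 1) − 1000 = -36.57‰
step 3: δ = (-36.57 + 1000)·(-3.1/1000 + 1) − 1000 = -39.56‰

-39.6‰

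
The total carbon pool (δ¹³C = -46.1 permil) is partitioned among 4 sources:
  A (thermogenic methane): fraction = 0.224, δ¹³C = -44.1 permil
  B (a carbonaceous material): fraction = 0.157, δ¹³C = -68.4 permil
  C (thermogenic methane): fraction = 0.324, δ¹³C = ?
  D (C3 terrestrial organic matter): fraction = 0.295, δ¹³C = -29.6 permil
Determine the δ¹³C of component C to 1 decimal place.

Isotope mass balance: δ_bulk = Σ fᵢ·δᵢ.
-46.1 = 0.224×(-44.1) + 0.157×(-68.4) + 0.324×δ_C + 0.295×(-29.6)
0.324·δ_C = -46.1 − (-29.349) = -16.751
δ_C = -16.751 / 0.324 = -51.70 permil

-51.7 permil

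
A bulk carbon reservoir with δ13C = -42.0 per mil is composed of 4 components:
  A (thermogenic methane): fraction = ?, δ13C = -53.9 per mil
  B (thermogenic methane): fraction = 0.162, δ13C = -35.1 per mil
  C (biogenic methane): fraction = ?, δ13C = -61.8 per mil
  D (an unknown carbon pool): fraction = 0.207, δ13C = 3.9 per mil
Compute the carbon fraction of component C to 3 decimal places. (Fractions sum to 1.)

Let f_C and f_A be the unknown fractions; fractions sum to 1 so f_C + f_A = 0.631.
Mass balance: Σ fᵢ·δᵢ = δ_bulk ⇒ f_C·(-61.8) + f_A·(-53.9) = -42.0 − (-4.879) = -37.121
Substitute f_A = 0.631 − f_C:
f_C·(-61.8 − -53.9) = -37.121 − 0.631×(-53.9) = -3.110
f_C = -3.110 / -7.9 = 0.3937

0.394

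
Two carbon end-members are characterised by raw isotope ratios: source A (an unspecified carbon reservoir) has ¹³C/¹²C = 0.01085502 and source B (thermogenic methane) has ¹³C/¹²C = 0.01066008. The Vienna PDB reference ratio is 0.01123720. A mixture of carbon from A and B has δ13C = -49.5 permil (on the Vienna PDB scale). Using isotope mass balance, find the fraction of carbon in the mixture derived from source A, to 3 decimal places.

0.107

δ_A = (0.01085502/0.01123720 − 1)×1000 = (0.965990 − 1)×1000 = -34.010 permil
δ_B = (0.01066008/0.01123720 − 1)×1000 = (0.948642 − 1)×1000 = -51.358 permil
f_A = (δ_mix − δ_B)/(δ_A − δ_B) = (-49.5 − (-51.358))/(-34.010 − (-51.358))
f_A = 1.858 / 17.348 = 0.1071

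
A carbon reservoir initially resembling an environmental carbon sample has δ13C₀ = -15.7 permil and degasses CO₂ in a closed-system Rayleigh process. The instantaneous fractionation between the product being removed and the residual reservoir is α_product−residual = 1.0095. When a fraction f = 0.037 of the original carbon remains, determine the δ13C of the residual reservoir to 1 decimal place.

-46.1 permil

Rayleigh residual: δ_res = (δ₀ + 1000)·f^(α−1) − 1000
α − 1 = 0.00950
f^(α−1) = 0.037^(0.00950) = 0.969165
δ_res = (-15.7 + 1000) × 0.969165 − 1000 = 953.950 − 1000 = -46.05 permil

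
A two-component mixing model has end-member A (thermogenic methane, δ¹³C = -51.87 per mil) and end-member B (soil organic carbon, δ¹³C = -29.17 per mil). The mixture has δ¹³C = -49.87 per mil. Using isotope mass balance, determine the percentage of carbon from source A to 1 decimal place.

δ_mix = f_A·δ_A + (1 − f_A)·δ_B  ⇒  f_A = (δ_mix − δ_B)/(δ_A − δ_B)
f_A = (-49.87 − (-29.17)) / (-51.87 − (-29.17))
f_A = -20.70 / -22.70 = 0.9119

91.2%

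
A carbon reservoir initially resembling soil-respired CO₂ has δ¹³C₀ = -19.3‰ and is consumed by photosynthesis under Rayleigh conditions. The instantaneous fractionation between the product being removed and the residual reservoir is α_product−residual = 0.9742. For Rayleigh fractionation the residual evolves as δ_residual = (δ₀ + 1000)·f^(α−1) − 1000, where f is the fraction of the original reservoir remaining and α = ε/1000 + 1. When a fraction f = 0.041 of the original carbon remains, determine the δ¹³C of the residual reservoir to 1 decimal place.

64.9‰

Rayleigh residual: δ_res = (δ₀ + 1000)·f^(α−1) − 1000
α − 1 = -0.02580
f^(α−1) = 0.041^(-0.02580) = 1.085901
δ_res = (-19.3 + 1000) × 1.085901 − 1000 = 1064.943 − 1000 = 64.94‰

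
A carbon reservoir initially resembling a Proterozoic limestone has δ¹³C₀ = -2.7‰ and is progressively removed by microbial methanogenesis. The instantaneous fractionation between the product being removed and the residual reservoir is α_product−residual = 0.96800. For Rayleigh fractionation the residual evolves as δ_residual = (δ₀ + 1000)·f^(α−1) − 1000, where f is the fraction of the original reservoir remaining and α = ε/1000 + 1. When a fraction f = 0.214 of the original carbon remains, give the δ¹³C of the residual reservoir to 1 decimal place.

Rayleigh residual: δ_res = (δ₀ + 1000)·f^(α−1) − 1000
α − 1 = -0.03200
f^(α−1) = 0.214^(-0.03200) = 1.050574
δ_res = (-2.7 + 1000) × 1.050574 − 1000 = 1047.738 − 1000 = 47.74‰

47.7‰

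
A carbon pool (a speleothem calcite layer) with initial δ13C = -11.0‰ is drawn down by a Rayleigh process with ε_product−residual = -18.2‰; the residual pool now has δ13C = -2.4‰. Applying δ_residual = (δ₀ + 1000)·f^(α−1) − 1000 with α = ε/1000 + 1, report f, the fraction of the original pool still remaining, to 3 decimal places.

0.621

α − 1 = ε/1000 = -0.0182
(δ_res + 1000)/(δ₀ + 1000) = (-2.4 + 1000)/(-11.0 + 1000) = 997.6/989.0 = 1.008696
f = 1.008696^(1/-0.0182) = exp(ln(1.008696)/-0.0182) = exp(0.00866/-0.0182)
f = exp(-0.4757) = 0.6214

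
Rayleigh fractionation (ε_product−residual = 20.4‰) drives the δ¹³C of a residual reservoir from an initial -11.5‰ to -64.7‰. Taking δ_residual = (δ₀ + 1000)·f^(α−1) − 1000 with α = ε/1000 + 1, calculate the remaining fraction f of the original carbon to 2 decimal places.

α − 1 = ε/1000 = 0.0204
(δ_res + 1000)/(δ₀ + 1000) = (-64.7 + 1000)/(-11.5 + 1000) = 935.3/988.5 = 0.946181
f = 0.946181^(1/0.0204) = exp(ln(0.946181)/0.0204) = exp(-0.05532/0.0204)
f = exp(-2.7118) = 0.0664

0.07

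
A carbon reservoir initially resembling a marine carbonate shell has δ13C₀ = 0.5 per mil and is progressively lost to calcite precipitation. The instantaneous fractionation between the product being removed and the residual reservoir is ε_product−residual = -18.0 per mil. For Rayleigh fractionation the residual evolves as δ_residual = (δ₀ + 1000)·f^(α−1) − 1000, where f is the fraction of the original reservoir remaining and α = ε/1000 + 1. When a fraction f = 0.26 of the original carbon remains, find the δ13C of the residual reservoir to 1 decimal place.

Rayleigh residual: δ_res = (δ₀ + 1000)·f^(α−1) − 1000
α = ε/1000 + 1 = 0.98200, so α − 1 = -0.01800
f^(α−1) = 0.26^(-0.01800) = 1.024544
δ_res = (0.5 + 1000) × 1.024544 − 1000 = 1025.056 − 1000 = 25.06 per mil

25.1 per mil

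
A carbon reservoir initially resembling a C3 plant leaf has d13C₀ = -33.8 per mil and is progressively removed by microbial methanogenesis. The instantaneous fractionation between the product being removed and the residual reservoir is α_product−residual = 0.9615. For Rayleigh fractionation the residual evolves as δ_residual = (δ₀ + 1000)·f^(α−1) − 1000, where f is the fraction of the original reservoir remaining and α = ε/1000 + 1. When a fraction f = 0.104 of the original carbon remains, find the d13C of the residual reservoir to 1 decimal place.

Rayleigh residual: δ_res = (δ₀ + 1000)·f^(α−1) − 1000
α − 1 = -0.03850
f^(α−1) = 0.104^(-0.03850) = 1.091049
δ_res = (-33.8 + 1000) × 1.091049 − 1000 = 1054.171 − 1000 = 54.17 per mil

54.2 per mil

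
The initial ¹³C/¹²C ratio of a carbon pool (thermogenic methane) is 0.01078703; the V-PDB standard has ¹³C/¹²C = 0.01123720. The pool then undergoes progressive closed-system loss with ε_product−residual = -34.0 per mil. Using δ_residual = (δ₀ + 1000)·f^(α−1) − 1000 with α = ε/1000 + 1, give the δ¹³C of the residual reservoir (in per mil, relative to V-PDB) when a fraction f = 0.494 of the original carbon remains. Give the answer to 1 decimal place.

-16.8 per mil

δ₀ = (0.01078703/0.01123720 − 1)×1000 = (0.959939 − 1)×1000 = -40.061 per mil
α − 1 = ε/1000 = -0.0340
f^(α−1) = 0.494^(-0.0340) = 1.024267
δ_res = (-40.061 + 1000) × 1.024267 − 1000 = 983.234 − 1000 = -16.77 per mil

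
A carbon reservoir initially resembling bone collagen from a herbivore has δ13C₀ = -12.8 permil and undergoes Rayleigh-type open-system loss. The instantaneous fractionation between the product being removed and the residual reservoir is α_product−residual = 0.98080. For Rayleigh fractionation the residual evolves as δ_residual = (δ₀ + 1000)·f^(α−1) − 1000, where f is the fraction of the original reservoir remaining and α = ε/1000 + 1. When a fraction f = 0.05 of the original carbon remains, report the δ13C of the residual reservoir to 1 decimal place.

45.6 permil

Rayleigh residual: δ_res = (δ₀ + 1000)·f^(α−1) − 1000
α − 1 = -0.01920
f^(α−1) = 0.05^(-0.01920) = 1.059204
δ_res = (-12.8 + 1000) × 1.059204 − 1000 = 1045.647 − 1000 = 45.65 permil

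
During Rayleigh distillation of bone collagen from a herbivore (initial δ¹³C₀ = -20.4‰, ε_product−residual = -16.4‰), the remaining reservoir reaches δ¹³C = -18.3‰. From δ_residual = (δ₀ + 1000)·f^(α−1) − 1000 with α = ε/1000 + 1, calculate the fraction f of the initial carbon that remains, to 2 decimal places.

0.88

α − 1 = ε/1000 = -0.0164
(δ_res + 1000)/(δ₀ + 1000) = (-18.3 + 1000)/(-20.4 + 1000) = 981.7/979.6 = 1.002144
f = 1.002144^(1/-0.0164) = exp(ln(1.002144)/-0.0164) = exp(0.00214/-0.0164)
f = exp(-0.1306) = 0.8776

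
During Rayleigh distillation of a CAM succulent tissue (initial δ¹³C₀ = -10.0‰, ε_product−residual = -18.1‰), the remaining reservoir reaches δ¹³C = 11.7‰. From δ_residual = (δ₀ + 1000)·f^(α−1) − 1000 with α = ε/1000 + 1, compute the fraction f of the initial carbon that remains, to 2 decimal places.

0.30

α − 1 = ε/1000 = -0.0181
(δ_res + 1000)/(δ₀ + 1000) = (11.7 + 1000)/(-10.0 + 1000) = 1011.7/990.0 = 1.021919
f = 1.021919^(1/-0.0181) = exp(ln(1.021919)/-0.0181) = exp(0.02168/-0.0181)
f = exp(-1.1979) = 0.3018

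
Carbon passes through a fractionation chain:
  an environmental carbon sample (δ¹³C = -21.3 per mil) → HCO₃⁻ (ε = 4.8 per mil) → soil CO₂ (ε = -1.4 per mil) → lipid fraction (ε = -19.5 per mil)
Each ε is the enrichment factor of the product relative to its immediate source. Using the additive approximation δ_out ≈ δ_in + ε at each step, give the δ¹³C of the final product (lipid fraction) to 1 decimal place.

step 1: δ ≈ -21.3 + (4.8) = -16.5 per mil
step 2: δ ≈ -16.5 + (-1.4) = -17.9 per mil
step 3: δ ≈ -17.9 + (-19.5) = -37.4 per mil

-37.4 per mil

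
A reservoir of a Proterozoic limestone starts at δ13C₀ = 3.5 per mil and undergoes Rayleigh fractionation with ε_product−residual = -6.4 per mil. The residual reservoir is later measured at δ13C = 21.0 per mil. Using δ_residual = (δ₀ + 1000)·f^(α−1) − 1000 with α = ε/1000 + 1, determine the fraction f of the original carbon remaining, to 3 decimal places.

α − 1 = ε/1000 = -0.0064
(δ_res + 1000)/(δ₀ + 1000) = (21.0 + 1000)/(3.5 + 1000) = 1021.0/1003.5 = 1.017439
f = 1.017439^(1/-0.0064) = exp(ln(1.017439)/-0.0064) = exp(0.01729/-0.0064)
f = exp(-2.7014) = 0.0671

0.067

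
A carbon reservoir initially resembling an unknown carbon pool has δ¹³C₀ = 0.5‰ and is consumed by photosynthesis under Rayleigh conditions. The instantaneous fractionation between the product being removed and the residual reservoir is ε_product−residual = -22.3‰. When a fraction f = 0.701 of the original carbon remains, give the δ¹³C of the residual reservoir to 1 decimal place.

8.5‰

Rayleigh residual: δ_res = (δ₀ + 1000)·f^(α−1) − 1000
α = ε/1000 + 1 = 0.97770, so α − 1 = -0.02230
f^(α−1) = 0.701^(-0.02230) = 1.007953
δ_res = (0.5 + 1000) × 1.007953 − 1000 = 1008.457 − 1000 = 8.46‰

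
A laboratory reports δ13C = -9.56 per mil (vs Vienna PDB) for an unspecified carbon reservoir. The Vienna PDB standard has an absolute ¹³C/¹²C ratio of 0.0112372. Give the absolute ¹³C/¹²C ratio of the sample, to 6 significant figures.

R_sample = R_standard × (δ13C/1000 + 1)
R_sample = 0.0112372 × (-9.56/1000 + 1) = 0.0112372 × 0.990440
R_sample = 0.0111298

0.0111298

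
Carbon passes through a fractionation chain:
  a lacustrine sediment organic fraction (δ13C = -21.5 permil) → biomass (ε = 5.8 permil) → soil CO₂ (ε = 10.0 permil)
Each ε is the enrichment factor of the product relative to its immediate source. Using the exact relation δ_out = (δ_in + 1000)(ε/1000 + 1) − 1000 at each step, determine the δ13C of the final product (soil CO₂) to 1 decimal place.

step 1: δ = (-21.50 + 1000)·(5.8/1000 + 1) − 1000 = -15.82 permil
step 2: δ = (-15.82 + 1000)·(10.0/1000 + 1) − 1000 = -5.98 permil

-6.0 permil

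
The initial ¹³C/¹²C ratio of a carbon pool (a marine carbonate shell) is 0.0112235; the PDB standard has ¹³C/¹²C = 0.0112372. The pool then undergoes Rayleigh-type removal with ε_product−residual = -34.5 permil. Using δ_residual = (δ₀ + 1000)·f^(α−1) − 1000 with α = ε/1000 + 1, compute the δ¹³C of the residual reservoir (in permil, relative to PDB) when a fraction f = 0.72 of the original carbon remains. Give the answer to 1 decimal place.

10.2 permil

δ₀ = (0.0112235/0.0112372 − 1)×1000 = (0.998781 − 1)×1000 = -1.219 permil
α − 1 = ε/1000 = -0.0345
f^(α−1) = 0.72^(-0.0345) = 1.011398
δ_res = (-1.219 + 1000) × 1.011398 − 1000 = 1010.165 − 1000 = 10.16 permil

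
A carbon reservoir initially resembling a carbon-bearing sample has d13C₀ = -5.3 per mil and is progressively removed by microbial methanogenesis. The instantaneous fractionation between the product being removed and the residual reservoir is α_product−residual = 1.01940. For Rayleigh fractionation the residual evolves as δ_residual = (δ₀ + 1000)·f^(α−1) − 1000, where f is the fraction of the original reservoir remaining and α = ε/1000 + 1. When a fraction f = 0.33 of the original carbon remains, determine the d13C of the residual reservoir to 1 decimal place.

Rayleigh residual: δ_res = (δ₀ + 1000)·f^(α−1) − 1000
α − 1 = 0.01940
f^(α−1) = 0.33^(0.01940) = 0.978722
δ_res = (-5.3 + 1000) × 0.978722 − 1000 = 973.534 − 1000 = -26.47 per mil

-26.5 per mil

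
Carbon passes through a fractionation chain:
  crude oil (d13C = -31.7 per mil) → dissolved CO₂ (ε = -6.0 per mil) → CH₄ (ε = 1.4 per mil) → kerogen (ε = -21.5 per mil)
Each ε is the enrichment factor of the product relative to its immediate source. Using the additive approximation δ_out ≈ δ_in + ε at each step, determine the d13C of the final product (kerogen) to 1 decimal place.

-57.8 per mil

step 1: δ ≈ -31.7 + (-6.0) = -37.7 per mil
step 2: δ ≈ -37.7 + (1.4) = -36.3 per mil
step 3: δ ≈ -36.3 + (-21.5) = -57.8 per mil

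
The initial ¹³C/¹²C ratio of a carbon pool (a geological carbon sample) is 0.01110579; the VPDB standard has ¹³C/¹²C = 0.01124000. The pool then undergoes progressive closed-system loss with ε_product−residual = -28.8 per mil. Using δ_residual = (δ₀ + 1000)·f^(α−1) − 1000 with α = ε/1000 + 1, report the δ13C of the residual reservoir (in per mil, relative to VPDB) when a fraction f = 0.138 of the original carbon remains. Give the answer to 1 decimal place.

46.1 per mil

δ₀ = (0.01110579/0.01124000 − 1)×1000 = (0.988060 − 1)×1000 = -11.940 per mil
α − 1 = ε/1000 = -0.0288
f^(α−1) = 0.138^(-0.0288) = 1.058697
δ_res = (-11.940 + 1000) × 1.058697 − 1000 = 1046.055 − 1000 = 46.06 per mil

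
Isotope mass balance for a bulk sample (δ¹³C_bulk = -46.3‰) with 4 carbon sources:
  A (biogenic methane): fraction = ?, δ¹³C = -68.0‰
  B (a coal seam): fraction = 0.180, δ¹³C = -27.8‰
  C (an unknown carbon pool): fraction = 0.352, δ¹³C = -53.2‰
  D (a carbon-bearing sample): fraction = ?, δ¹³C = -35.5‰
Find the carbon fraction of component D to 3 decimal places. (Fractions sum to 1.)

0.285

Let f_D and f_A be the unknown fractions; fractions sum to 1 so f_D + f_A = 0.468.
Mass balance: Σ fᵢ·δᵢ = δ_bulk ⇒ f_D·(-35.5) + f_A·(-68.0) = -46.3 − (-23.730) = -22.570
Substitute f_A = 0.468 − f_D:
f_D·(-35.5 − -68.0) = -22.570 − 0.468×(-68.0) = 9.254
f_D = 9.254 / 32.5 = 0.2848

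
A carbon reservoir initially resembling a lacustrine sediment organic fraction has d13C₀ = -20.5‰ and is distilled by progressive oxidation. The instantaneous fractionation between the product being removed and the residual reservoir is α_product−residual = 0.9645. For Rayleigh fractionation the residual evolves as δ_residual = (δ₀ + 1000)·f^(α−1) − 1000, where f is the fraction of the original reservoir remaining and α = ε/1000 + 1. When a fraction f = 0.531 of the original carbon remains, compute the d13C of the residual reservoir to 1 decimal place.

Rayleigh residual: δ_res = (δ₀ + 1000)·f^(α−1) − 1000
α − 1 = -0.03550
f^(α−1) = 0.531^(-0.03550) = 1.022726
δ_res = (-20.5 + 1000) × 1.022726 − 1000 = 1001.760 − 1000 = 1.76‰

1.8‰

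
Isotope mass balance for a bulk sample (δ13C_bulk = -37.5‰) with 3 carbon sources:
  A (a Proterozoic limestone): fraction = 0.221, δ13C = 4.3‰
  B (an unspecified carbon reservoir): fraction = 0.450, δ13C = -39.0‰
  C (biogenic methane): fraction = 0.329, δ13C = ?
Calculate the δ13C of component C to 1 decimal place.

Isotope mass balance: δ_bulk = Σ fᵢ·δᵢ.
-37.5 = 0.221×(4.3) + 0.450×(-39.0) + 0.329×δ_C
0.329·δ_C = -37.5 − (-16.600) = -20.900
δ_C = -20.900 / 0.329 = -63.53‰

-63.5‰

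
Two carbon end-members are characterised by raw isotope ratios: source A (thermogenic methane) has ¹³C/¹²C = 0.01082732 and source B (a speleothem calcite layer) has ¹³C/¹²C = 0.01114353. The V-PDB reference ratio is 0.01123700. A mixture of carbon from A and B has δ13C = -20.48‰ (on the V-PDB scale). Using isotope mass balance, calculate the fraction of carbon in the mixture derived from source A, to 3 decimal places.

δ_A = (0.01082732/0.01123700 − 1)×1000 = (0.963542 − 1)×1000 = -36.458‰
δ_B = (0.01114353/0.01123700 − 1)×1000 = (0.991682 − 1)×1000 = -8.318‰
f_A = (δ_mix − δ_B)/(δ_A − δ_B) = (-20.48 − (-8.318))/(-36.458 − (-8.318))
f_A = -12.162 / -28.140 = 0.4322

0.432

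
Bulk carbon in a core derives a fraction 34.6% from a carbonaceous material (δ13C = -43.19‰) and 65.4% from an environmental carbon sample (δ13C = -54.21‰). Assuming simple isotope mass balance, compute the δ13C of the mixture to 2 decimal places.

-50.40‰

δ_mix = f_A·δ_A + f_B·δ_B
δ_mix = 0.346 × (-43.19) + 0.654 × (-54.21)
δ_mix = -14.944 + -35.453 = -50.397‰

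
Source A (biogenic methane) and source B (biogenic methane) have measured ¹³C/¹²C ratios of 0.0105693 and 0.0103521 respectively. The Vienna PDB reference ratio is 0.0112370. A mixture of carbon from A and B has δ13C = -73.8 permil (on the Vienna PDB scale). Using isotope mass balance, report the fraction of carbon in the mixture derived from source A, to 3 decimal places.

δ_A = (0.0105693/0.0112370 − 1)×1000 = (0.940580 − 1)×1000 = -59.420 permil
δ_B = (0.0103521/0.0112370 − 1)×1000 = (0.921251 − 1)×1000 = -78.749 permil
f_A = (δ_mix − δ_B)/(δ_A − δ_B) = (-73.8 − (-78.749))/(-59.420 − (-78.749))
f_A = 4.949 / 19.329 = 0.2560

0.256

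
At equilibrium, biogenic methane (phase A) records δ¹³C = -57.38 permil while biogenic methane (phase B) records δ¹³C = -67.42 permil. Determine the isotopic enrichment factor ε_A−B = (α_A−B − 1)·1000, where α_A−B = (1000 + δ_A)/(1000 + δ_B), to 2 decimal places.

α_A−B = (1000 + -57.38) / (1000 + -67.42) = 942.62 / 932.58 = 1.010766
ε_A−B = (1.010766 − 1) × 1000 = 10.766 permil
(The approximation ε ≈ δ_A − δ_B would give 10.04 permil.)

10.77 permil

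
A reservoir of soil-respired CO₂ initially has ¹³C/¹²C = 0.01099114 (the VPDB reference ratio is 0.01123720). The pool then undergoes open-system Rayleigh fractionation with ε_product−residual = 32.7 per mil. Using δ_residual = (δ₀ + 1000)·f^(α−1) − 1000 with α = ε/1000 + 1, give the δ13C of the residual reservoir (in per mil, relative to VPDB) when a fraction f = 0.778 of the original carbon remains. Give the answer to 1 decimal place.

-29.9 per mil

δ₀ = (0.01099114/0.01123720 − 1)×1000 = (0.978103 − 1)×1000 = -21.897 per mil
α − 1 = ε/1000 = 0.0327
f^(α−1) = 0.778^(0.0327) = 0.991825
δ_res = (-21.897 + 1000) × 0.991825 − 1000 = 970.107 − 1000 = -29.89 per mil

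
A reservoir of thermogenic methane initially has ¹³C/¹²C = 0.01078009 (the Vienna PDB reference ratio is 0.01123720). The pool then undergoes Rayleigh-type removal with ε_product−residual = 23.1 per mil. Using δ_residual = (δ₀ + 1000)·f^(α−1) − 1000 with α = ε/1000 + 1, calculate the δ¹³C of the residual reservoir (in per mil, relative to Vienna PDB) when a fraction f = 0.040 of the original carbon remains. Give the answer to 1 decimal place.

-109.4 per mil

δ₀ = (0.01078009/0.01123720 − 1)×1000 = (0.959322 − 1)×1000 = -40.678 per mil
α − 1 = ε/1000 = 0.0231
f^(α−1) = 0.040^(0.0231) = 0.928341
δ_res = (-40.678 + 1000) × 0.928341 − 1000 = 890.578 − 1000 = -109.42 per mil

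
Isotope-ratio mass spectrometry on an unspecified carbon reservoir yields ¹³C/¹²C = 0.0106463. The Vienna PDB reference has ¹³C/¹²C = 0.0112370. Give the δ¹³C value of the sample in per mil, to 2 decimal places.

δ¹³C = (R_sample / R_standard − 1) × 1000
R_sample / R_standard = 0.0106463 / 0.0112370 = 0.947433
δ¹³C = (0.947433 − 1) × 1000 = -52.567 per mil

-52.57 per mil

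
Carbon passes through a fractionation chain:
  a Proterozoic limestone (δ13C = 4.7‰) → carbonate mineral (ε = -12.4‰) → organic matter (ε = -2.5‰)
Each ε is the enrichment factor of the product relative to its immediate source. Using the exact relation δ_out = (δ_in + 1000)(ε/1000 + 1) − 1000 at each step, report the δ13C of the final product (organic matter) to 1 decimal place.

step 1: δ = (4.70 + 1000)·(-12.4/1000 + 1) − 1000 = -7.76‰
step 2: δ = (-7.76 + 1000)·(-2.5/1000 + 1) − 1000 = -10.24‰

-10.2‰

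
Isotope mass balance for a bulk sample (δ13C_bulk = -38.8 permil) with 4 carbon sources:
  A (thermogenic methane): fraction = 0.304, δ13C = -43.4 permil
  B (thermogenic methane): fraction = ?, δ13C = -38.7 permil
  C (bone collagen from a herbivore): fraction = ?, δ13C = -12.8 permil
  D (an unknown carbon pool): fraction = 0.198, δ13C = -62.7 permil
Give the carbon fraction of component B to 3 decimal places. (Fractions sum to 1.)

0.263

Let f_B and f_C be the unknown fractions; fractions sum to 1 so f_B + f_C = 0.498.
Mass balance: Σ fᵢ·δᵢ = δ_bulk ⇒ f_B·(-38.7) + f_C·(-12.8) = -38.8 − (-25.608) = -13.192
Substitute f_C = 0.498 − f_B:
f_B·(-38.7 − -12.8) = -13.192 − 0.498×(-12.8) = -6.817
f_B = -6.817 / -25.9 = 0.2632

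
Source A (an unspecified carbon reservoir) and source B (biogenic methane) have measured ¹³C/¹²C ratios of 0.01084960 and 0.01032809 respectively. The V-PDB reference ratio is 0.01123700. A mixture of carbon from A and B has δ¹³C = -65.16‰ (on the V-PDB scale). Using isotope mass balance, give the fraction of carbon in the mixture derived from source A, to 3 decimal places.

δ_A = (0.01084960/0.01123700 − 1)×1000 = (0.965525 − 1)×1000 = -34.475‰
δ_B = (0.01032809/0.01123700 − 1)×1000 = (0.919115 − 1)×1000 = -80.885‰
f_A = (δ_mix − δ_B)/(δ_A − δ_B) = (-65.16 − (-80.885))/(-34.475 − (-80.885))
f_A = 15.725 / 46.410 = 0.3388

0.339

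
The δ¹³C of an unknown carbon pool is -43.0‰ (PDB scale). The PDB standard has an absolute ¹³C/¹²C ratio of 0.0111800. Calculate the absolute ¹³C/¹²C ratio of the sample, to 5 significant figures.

R_sample = R_standard × (δ¹³C/1000 + 1)
R_sample = 0.0111800 × (-43.0/1000 + 1) = 0.0111800 × 0.957000
R_sample = 0.0106993

0.010699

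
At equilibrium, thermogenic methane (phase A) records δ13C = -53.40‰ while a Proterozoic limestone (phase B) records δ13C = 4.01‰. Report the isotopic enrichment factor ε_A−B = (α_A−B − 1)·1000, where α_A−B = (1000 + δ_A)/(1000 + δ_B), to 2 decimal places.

α_A−B = (1000 + -53.40) / (1000 + 4.01) = 946.60 / 1004.01 = 0.942819
ε_A−B = (0.942819 − 1) × 1000 = -57.181‰
(The approximation ε ≈ δ_A − δ_B would give -57.41‰.)

-57.18‰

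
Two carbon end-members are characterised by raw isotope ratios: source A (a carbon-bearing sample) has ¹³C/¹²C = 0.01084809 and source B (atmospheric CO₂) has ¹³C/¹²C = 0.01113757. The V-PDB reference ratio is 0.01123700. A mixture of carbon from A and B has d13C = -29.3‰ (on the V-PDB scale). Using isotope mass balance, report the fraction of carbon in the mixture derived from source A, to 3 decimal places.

δ_A = (0.01084809/0.01123700 − 1)×1000 = (0.965390 − 1)×1000 = -34.610‰
δ_B = (0.01113757/0.01123700 − 1)×1000 = (0.991152 − 1)×1000 = -8.848‰
f_A = (δ_mix − δ_B)/(δ_A − δ_B) = (-29.3 − (-8.848))/(-34.610 − (-8.848))
f_A = -20.452 / -25.761 = 0.7939

0.794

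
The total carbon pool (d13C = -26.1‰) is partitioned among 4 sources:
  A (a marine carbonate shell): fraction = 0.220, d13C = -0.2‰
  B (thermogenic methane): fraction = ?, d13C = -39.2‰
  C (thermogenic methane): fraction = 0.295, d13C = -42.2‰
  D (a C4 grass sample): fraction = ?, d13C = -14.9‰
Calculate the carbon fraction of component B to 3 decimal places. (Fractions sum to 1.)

Let f_B and f_D be the unknown fractions; fractions sum to 1 so f_B + f_D = 0.485.
Mass balance: Σ fᵢ·δᵢ = δ_bulk ⇒ f_B·(-39.2) + f_D·(-14.9) = -26.1 − (-12.493) = -13.607
Substitute f_D = 0.485 − f_B:
f_B·(-39.2 − -14.9) = -13.607 − 0.485×(-14.9) = -6.381
f_B = -6.381 / -24.3 = 0.2626

0.263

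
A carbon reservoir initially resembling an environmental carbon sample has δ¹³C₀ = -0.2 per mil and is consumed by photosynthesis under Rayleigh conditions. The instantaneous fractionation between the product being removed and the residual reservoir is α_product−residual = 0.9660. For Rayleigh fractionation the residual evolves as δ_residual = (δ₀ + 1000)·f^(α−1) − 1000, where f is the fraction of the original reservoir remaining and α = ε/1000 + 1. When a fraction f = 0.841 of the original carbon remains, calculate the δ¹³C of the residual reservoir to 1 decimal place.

5.7 per mil

Rayleigh residual: δ_res = (δ₀ + 1000)·f^(α−1) − 1000
α − 1 = -0.03400
f^(α−1) = 0.841^(-0.03400) = 1.005905
δ_res = (-0.2 + 1000) × 1.005905 − 1000 = 1005.704 − 1000 = 5.70 per mil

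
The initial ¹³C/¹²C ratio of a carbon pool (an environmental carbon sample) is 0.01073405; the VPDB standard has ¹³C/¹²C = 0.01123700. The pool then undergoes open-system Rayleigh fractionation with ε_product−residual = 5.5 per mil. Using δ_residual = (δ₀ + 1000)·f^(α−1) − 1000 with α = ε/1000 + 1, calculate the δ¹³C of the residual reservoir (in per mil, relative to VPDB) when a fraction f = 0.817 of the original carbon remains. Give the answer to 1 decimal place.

-45.8 per mil

δ₀ = (0.01073405/0.01123700 − 1)×1000 = (0.955242 − 1)×1000 = -44.758 per mil
α − 1 = ε/1000 = 0.0055
f^(α−1) = 0.817^(0.0055) = 0.998889
δ_res = (-44.758 + 1000) × 0.998889 − 1000 = 954.180 − 1000 = -45.82 per mil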